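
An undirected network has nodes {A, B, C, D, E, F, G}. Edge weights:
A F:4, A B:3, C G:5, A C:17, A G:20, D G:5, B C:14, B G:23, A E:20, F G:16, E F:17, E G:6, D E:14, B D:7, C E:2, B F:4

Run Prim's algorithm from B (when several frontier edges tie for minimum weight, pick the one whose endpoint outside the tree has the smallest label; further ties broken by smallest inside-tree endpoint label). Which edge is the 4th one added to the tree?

D-G

Prim's algorithm from B:
Step 1: cheapest edge leaving the tree is A B (3); add A.
Step 2: cheapest edge leaving the tree is A F (4); add F.
Step 3: cheapest edge leaving the tree is B D (7); add D.
Step 4: cheapest edge leaving the tree is D G (5); add G.
Step 5: cheapest edge leaving the tree is C G (5); add C.
Step 6: cheapest edge leaving the tree is C E (2); add E.
The 4th edge added is D G.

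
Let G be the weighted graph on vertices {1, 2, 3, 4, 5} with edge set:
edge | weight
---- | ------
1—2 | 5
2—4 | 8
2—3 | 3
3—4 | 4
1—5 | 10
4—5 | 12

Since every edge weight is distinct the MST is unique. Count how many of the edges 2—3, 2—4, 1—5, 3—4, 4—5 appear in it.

3

Kruskal: consider edges lightest-first.
2—3 (3): add — endpoints in different components.
3—4 (4): add — endpoints in different components.
1—2 (5): add — endpoints in different components.
2—4 (8): skip — 2 and 4 already connected.
1—5 (10): add — endpoints in different components.
MST edge set: {2—3, 3—4, 1—2, 1—5}.
Of the listed edges, {2—3, 1—5, 3—4} are in the MST → 3.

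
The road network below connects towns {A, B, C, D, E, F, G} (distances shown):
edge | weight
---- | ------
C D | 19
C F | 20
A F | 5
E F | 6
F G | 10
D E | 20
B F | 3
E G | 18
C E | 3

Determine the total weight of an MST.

Kruskal: consider edges lightest-first.
B F (3): add — endpoints in different components.
C E (3): add — endpoints in different components.
A F (5): add — endpoints in different components.
E F (6): add — endpoints in different components.
F G (10): add — endpoints in different components.
E G (18): skip — E and G already connected.
C D (19): add — endpoints in different components.
MST edges: B F, C E, A F, E F, F G, C D; total weight 3+3+5+6+10+19 = 46.

46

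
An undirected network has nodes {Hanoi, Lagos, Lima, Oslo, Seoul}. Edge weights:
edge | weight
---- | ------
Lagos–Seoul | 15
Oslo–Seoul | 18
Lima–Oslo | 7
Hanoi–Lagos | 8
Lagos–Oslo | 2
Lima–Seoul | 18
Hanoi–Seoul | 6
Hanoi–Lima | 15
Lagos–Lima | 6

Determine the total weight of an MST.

Grow the tree from Lagos using Prim:
Step 1: frontier [Lagos–Oslo 2, Lagos–Lima 6, Hanoi–Lagos 8, Lagos–Seoul 15] → take Lagos–Oslo (2); add Oslo.
Step 2: frontier [Lagos–Lima 6, Hanoi–Lagos 8, Lagos–Seoul 15, Lima–Oslo 7, Oslo–Seoul 18] → take Lagos–Lima (6); add Lima.
Step 3: frontier [Hanoi–Lagos 8, Lagos–Seoul 15, Hanoi–Lima 15, Lima–Seoul 18, Oslo–Seoul 18] → take Hanoi–Lagos (8); add Hanoi.
Step 4: frontier [Hanoi–Seoul 6, Lagos–Seoul 15, Lima–Seoul 18, Oslo–Seoul 18] → take Hanoi–Seoul (6); add Seoul.
MST edges: Lagos–Oslo, Lagos–Lima, Hanoi–Lagos, Hanoi–Seoul; total weight 2+6+8+6 = 22.

22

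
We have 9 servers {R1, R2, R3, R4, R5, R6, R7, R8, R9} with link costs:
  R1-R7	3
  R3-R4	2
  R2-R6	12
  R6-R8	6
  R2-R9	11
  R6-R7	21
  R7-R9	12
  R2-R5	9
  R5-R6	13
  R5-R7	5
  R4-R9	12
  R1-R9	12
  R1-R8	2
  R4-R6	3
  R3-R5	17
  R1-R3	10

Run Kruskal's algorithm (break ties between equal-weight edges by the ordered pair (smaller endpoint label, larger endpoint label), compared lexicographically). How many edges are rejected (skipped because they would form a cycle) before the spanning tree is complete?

Kruskal: consider edges lightest-first.
R1-R8 (2): add — endpoints in different components.
R3-R4 (2): add — endpoints in different components.
R1-R7 (3): add — endpoints in different components.
R4-R6 (3): add — endpoints in different components.
R5-R7 (5): add — endpoints in different components.
R6-R8 (6): add — endpoints in different components.
R2-R5 (9): add — endpoints in different components.
R1-R3 (10): skip — R1 and R3 already connected.
R2-R9 (11): add — endpoints in different components.
Edges rejected before the tree was complete: 1.

1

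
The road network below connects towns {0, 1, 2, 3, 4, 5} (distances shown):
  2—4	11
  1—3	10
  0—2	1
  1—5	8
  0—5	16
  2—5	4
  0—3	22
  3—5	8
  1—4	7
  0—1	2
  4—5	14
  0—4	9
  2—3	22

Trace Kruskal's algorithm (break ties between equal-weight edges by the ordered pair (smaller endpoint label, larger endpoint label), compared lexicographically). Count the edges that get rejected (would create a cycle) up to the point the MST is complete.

Kruskal: consider edges lightest-first.
0—2 (1): add. Components now {0,2} {1} {3} {4} {5}
0—1 (2): add. Components now {0,1,2} {3} {4} {5}
2—5 (4): add. Components now {0,1,2,5} {3} {4}
1—4 (7): add. Components now {0,1,2,4,5} {3}
1—5 (8): skip — 1 and 5 already connected.
3—5 (8): add. Components now {0,1,2,3,4,5}
Edges rejected before the tree was complete: 1.

1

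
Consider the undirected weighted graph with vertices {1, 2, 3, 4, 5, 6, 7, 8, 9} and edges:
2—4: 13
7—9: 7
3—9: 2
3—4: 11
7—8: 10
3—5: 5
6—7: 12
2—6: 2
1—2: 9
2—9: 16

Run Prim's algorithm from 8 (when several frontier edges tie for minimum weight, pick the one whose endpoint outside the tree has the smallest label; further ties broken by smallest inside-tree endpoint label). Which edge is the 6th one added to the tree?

6-7

Prim, starting at 8.
Step 1: frontier [7—8 10] → take 7—8 (10); add 7.
Step 2: frontier [7—9 7, 6—7 12] → take 7—9 (7); add 9.
Step 3: frontier [6—7 12, 3—9 2, 2—9 16] → take 3—9 (2); add 3.
Step 4: frontier [3—5 5, 3—4 11, 6—7 12, 2—9 16] → take 3—5 (5); add 5.
Step 5: frontier [3—4 11, 6—7 12, 2—9 16] → take 3—4 (11); add 4.
Step 6: frontier [2—4 13, 6—7 12, 2—9 16] → take 6—7 (12); add 6.
Step 7: frontier [2—4 13, 2—6 2, 2—9 16] → take 2—6 (2); add 2.
Step 8: frontier [1—2 9] → take 1—2 (9); add 1.
The 6th edge added is 6—7.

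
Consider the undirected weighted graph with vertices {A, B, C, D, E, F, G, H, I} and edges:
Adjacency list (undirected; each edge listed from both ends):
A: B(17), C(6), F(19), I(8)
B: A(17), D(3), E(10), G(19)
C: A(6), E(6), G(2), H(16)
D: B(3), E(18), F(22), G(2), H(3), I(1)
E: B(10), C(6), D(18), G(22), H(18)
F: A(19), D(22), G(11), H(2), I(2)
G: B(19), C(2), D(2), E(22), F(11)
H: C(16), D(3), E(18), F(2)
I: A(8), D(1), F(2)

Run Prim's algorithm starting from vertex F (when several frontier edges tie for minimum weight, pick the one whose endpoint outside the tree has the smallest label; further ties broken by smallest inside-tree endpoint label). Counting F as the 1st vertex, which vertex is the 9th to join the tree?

E

Grow the tree from F using Prim:
Step 1: cheapest edge leaving the tree is F–H (2); add H.
Step 2: cheapest edge leaving the tree is F–I (2); add I.
Step 3: cheapest edge leaving the tree is D–I (1); add D.
Step 4: cheapest edge leaving the tree is D–G (2); add G.
Step 5: cheapest edge leaving the tree is C–G (2); add C.
Step 6: cheapest edge leaving the tree is B–D (3); add B.
Step 7: cheapest edge leaving the tree is A–C (6); add A.
Step 8: cheapest edge leaving the tree is C–E (6); add E.
Vertex order: F, H, I, D, G, C, B, A, E. The 9th vertex is E.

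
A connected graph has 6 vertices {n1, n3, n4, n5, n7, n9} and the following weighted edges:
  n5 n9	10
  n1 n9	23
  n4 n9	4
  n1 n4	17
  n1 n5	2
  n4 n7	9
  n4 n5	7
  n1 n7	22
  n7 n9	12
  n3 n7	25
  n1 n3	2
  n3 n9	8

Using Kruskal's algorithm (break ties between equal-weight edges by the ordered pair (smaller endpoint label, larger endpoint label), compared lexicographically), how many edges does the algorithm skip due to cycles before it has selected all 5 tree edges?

Sort edges by weight, then run Kruskal:
n1 n3 (2): add. Components now {n7} {n5} {n1,n3} {n4} {n9}
n1 n5 (2): add. Components now {n7} {n1,n3,n5} {n4} {n9}
n4 n9 (4): add. Components now {n7} {n1,n3,n5} {n4,n9}
n4 n5 (7): add. Components now {n7} {n1,n3,n4,n5,n9}
n3 n9 (8): skip — n9 and n3 already connected.
n4 n7 (9): add. Components now {n1,n3,n4,n5,n7,n9}
Edges rejected before the tree was complete: 1.

1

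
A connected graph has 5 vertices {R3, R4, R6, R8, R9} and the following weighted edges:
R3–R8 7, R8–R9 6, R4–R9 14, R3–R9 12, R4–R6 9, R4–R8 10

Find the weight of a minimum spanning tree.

32

Kruskal: consider edges lightest-first.
R8–R9 (6): add. Components now {R4} {R8,R9} {R6} {R3}
R3–R8 (7): add. Components now {R4} {R3,R8,R9} {R6}
R4–R6 (9): add. Components now {R4,R6} {R3,R8,R9}
R4–R8 (10): add. Components now {R3,R4,R6,R8,R9}
MST edges: R8–R9, R3–R8, R4–R6, R4–R8; total weight 6+7+9+10 = 32.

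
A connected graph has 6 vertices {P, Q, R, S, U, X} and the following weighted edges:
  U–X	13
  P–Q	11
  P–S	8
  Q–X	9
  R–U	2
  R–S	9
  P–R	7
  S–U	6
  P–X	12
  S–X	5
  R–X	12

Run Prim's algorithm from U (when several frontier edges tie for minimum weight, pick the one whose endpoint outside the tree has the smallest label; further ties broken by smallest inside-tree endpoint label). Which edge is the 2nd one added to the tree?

Grow the tree from U using Prim:
Step 1: frontier [R–U 2, S–U 6, U–X 13] → take R–U (2); add R.
Step 2: frontier [P–R 7, R–S 9, R–X 12, S–U 6, U–X 13] → take S–U (6); add S.
Step 3: frontier [P–R 7, R–X 12, S–X 5, P–S 8, U–X 13] → take S–X (5); add X.
Step 4: frontier [P–R 7, P–S 8, Q–X 9, P–X 12] → take P–R (7); add P.
Step 5: frontier [P–Q 11, Q–X 9] → take Q–X (9); add Q.
The 2nd edge added is S–U.

S-U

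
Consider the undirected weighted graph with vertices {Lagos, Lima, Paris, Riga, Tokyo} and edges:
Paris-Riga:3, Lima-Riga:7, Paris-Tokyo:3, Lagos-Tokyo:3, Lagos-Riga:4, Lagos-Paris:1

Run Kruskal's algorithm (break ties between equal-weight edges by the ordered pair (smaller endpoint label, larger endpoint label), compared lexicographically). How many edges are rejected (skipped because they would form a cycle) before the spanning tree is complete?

2

Sort edges by weight, then run Kruskal:
Lagos-Paris (1): add. Components now {Tokyo} {Lagos,Paris} {Riga} {Lima}
Lagos-Tokyo (3): add. Components now {Lagos,Paris,Tokyo} {Riga} {Lima}
Paris-Riga (3): add. Components now {Lagos,Paris,Riga,Tokyo} {Lima}
Paris-Tokyo (3): skip — Tokyo and Paris already connected.
Lagos-Riga (4): skip — Lagos and Riga already connected.
Lima-Riga (7): add. Components now {Lagos,Lima,Paris,Riga,Tokyo}
Edges rejected before the tree was complete: 2.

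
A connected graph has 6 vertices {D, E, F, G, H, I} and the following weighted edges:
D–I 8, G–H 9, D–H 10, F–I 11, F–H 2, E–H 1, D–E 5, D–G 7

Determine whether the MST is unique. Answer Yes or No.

Sort edges by weight, then run Kruskal:
E–H (1): add — endpoints in different components.
F–H (2): add — endpoints in different components.
D–E (5): add — endpoints in different components.
D–G (7): add — endpoints in different components.
D–I (8): add — endpoints in different components.
Every non-tree edge has weight strictly greater than the heaviest edge on the tree path between its endpoints, so the MST is unique.

Yes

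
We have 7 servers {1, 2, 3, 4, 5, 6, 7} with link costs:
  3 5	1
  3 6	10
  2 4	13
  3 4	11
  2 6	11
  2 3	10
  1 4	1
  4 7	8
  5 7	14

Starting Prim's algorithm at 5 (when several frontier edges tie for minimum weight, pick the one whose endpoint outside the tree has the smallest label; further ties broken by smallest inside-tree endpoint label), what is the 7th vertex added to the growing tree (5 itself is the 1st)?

Prim, starting at 5.
Step 1: cheapest edge leaving the tree is 3 5 (1); add 3.
Step 2: cheapest edge leaving the tree is 2 3 (10); add 2.
Step 3: cheapest edge leaving the tree is 3 6 (10); add 6.
Step 4: cheapest edge leaving the tree is 3 4 (11); add 4.
Step 5: cheapest edge leaving the tree is 1 4 (1); add 1.
Step 6: cheapest edge leaving the tree is 4 7 (8); add 7.
Vertex order: 5, 3, 2, 6, 4, 1, 7. The 7th vertex is 7.

7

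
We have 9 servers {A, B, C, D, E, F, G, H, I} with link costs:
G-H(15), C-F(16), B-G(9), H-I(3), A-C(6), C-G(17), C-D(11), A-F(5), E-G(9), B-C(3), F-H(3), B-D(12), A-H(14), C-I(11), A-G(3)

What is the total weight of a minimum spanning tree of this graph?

43

Prim's algorithm from I:
Step 1: cheapest edge leaving the tree is H-I (3); add H.
Step 2: cheapest edge leaving the tree is F-H (3); add F.
Step 3: cheapest edge leaving the tree is A-F (5); add A.
Step 4: cheapest edge leaving the tree is A-G (3); add G.
Step 5: cheapest edge leaving the tree is A-C (6); add C.
Step 6: cheapest edge leaving the tree is B-C (3); add B.
Step 7: cheapest edge leaving the tree is E-G (9); add E.
Step 8: cheapest edge leaving the tree is C-D (11); add D.
MST edges: H-I, F-H, A-F, A-G, A-C, B-C, E-G, C-D; total weight 3+3+5+3+6+3+9+11 = 43.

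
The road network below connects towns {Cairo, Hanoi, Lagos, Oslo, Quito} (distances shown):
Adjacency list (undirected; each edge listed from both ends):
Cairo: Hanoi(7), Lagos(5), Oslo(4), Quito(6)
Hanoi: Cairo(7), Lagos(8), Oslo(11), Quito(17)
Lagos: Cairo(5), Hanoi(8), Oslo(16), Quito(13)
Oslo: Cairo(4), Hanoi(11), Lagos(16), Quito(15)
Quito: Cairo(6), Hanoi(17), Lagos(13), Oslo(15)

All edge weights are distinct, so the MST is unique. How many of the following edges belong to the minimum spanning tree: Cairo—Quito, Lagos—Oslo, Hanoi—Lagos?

Kruskal's algorithm — process edges by increasing weight (ties by edge label):
Cairo—Oslo (4): add. Components now {Lagos} {Hanoi} {Cairo,Oslo} {Quito}
Cairo—Lagos (5): add. Components now {Cairo,Lagos,Oslo} {Hanoi} {Quito}
Cairo—Quito (6): add. Components now {Cairo,Lagos,Oslo,Quito} {Hanoi}
Cairo—Hanoi (7): add. Components now {Cairo,Hanoi,Lagos,Oslo,Quito}
MST edge set: {Cairo—Oslo, Cairo—Lagos, Cairo—Quito, Cairo—Hanoi}.
Of the listed edges, {Cairo—Quito} are in the MST → 1.

1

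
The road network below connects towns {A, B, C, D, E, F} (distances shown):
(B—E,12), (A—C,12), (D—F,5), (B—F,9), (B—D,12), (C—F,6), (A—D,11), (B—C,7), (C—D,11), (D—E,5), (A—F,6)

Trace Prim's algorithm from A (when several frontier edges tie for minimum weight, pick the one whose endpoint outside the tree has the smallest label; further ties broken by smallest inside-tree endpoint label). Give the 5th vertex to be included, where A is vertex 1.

C

Prim's algorithm from A:
Step 1: frontier [A—F 6, A—D 11, A—C 12] → take A—F (6); add F.
Step 2: frontier [A—D 11, A—C 12, D—F 5, C—F 6, B—F 9] → take D—F (5); add D.
Step 3: frontier [A—C 12, D—E 5, C—D 11, B—D 12, C—F 6, B—F 9] → take D—E (5); add E.
Step 4: frontier [A—C 12, C—D 11, B—D 12, B—E 12, C—F 6, B—F 9] → take C—F (6); add C.
Step 5: frontier [B—C 7, B—D 12, B—E 12, B—F 9] → take B—C (7); add B.
Vertex order: A, F, D, E, C, B. The 5th vertex is C.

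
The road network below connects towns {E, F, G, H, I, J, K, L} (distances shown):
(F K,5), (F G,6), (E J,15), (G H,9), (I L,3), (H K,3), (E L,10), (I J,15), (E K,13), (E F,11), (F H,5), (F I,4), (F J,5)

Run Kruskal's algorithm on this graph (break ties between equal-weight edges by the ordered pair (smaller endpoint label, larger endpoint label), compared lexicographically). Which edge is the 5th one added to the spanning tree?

F-J

Sort edges by weight, then run Kruskal:
H K (3): add — endpoints in different components.
I L (3): add — endpoints in different components.
F I (4): add — endpoints in different components.
F H (5): add — endpoints in different components.
F J (5): add — endpoints in different components.
F K (5): skip — F and K already connected.
F G (6): add — endpoints in different components.
G H (9): skip — G and H already connected.
E L (10): add — endpoints in different components.
The 5th edge added is F J.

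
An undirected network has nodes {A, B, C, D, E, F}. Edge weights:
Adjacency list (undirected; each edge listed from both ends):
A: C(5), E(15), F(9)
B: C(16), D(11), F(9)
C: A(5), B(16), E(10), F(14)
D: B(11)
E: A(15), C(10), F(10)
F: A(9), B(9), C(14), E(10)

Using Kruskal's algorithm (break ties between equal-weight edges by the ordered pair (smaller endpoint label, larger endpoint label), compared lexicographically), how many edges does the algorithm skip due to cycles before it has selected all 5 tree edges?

1

Kruskal: consider edges lightest-first.
A-C (5): add — endpoints in different components.
A-F (9): add — endpoints in different components.
B-F (9): add — endpoints in different components.
C-E (10): add — endpoints in different components.
E-F (10): skip — E and F already connected.
B-D (11): add — endpoints in different components.
Edges rejected before the tree was complete: 1.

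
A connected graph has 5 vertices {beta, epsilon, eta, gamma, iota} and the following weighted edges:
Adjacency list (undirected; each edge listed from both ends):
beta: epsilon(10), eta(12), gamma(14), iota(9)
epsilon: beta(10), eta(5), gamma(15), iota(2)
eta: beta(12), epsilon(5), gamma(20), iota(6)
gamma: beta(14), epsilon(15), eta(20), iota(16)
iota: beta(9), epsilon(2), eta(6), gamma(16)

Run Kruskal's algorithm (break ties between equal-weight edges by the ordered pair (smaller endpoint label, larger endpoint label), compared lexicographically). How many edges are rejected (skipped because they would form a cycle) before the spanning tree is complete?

Kruskal's algorithm — process edges by increasing weight (ties by edge label):
epsilon-iota (2): add — endpoints in different components.
epsilon-eta (5): add — endpoints in different components.
eta-iota (6): skip — iota and eta already connected.
beta-iota (9): add — endpoints in different components.
beta-epsilon (10): skip — epsilon and beta already connected.
beta-eta (12): skip — eta and beta already connected.
beta-gamma (14): add — endpoints in different components.
Edges rejected before the tree was complete: 3.

3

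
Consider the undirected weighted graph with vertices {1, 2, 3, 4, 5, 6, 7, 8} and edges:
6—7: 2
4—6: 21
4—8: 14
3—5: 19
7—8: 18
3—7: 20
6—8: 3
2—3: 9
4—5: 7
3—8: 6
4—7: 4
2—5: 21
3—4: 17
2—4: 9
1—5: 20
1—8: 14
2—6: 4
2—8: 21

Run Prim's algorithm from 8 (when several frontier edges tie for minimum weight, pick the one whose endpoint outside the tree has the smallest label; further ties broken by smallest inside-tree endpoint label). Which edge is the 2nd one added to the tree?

6-7

Prim's algorithm from 8:
Step 1: cheapest edge leaving the tree is 6—8 (3); add 6.
Step 2: cheapest edge leaving the tree is 6—7 (2); add 7.
Step 3: cheapest edge leaving the tree is 2—6 (4); add 2.
Step 4: cheapest edge leaving the tree is 4—7 (4); add 4.
Step 5: cheapest edge leaving the tree is 3—8 (6); add 3.
Step 6: cheapest edge leaving the tree is 4—5 (7); add 5.
Step 7: cheapest edge leaving the tree is 1—8 (14); add 1.
The 2nd edge added is 6—7.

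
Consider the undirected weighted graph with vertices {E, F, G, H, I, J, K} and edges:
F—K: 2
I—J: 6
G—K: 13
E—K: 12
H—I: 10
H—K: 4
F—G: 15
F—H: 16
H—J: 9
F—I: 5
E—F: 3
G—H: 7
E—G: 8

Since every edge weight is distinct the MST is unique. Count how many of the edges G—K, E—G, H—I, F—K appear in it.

Sort edges by weight, then run Kruskal:
F—K (2): add — endpoints in different components.
E—F (3): add — endpoints in different components.
H—K (4): add — endpoints in different components.
F—I (5): add — endpoints in different components.
I—J (6): add — endpoints in different components.
G—H (7): add — endpoints in different components.
MST edge set: {F—K, E—F, H—K, F—I, I—J, G—H}.
Of the listed edges, {F—K} are in the MST → 1.

1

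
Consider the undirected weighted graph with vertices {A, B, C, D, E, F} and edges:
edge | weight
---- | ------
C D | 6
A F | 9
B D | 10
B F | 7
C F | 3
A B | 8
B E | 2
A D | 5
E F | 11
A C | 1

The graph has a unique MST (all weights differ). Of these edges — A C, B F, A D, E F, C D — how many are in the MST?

Kruskal's algorithm — process edges by increasing weight (ties by edge label):
A C (1): add — endpoints in different components.
B E (2): add — endpoints in different components.
C F (3): add — endpoints in different components.
A D (5): add — endpoints in different components.
C D (6): skip — C and D already connected.
B F (7): add — endpoints in different components.
MST edge set: {A C, B E, C F, A D, B F}.
Of the listed edges, {A C, B F, A D} are in the MST → 3.

3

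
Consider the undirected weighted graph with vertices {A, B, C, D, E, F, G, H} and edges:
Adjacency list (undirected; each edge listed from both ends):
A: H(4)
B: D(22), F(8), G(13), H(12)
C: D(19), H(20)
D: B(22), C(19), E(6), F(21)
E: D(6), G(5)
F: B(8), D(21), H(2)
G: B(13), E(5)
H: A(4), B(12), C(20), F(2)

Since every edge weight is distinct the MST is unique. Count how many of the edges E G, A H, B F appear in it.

3

Sort edges by weight, then run Kruskal:
F H (2): add — endpoints in different components.
A H (4): add — endpoints in different components.
E G (5): add — endpoints in different components.
D E (6): add — endpoints in different components.
B F (8): add — endpoints in different components.
B H (12): skip — B and H already connected.
B G (13): add — endpoints in different components.
C D (19): add — endpoints in different components.
MST edge set: {F H, A H, E G, D E, B F, B G, C D}.
Of the listed edges, {E G, A H, B F} are in the MST → 3.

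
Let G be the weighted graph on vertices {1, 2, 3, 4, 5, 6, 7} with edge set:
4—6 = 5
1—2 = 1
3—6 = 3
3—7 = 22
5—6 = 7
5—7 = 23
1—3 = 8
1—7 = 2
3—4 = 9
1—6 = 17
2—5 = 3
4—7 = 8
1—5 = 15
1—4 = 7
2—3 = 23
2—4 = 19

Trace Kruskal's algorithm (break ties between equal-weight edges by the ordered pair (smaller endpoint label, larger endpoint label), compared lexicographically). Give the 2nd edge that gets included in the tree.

Kruskal: consider edges lightest-first.
1—2 (1): add. Components now {1,2} {3} {4} {5} {6} {7}
1—7 (2): add. Components now {1,2,7} {3} {4} {5} {6}
2—5 (3): add. Components now {1,2,5,7} {3} {4} {6}
3—6 (3): add. Components now {1,2,5,7} {3,6} {4}
4—6 (5): add. Components now {1,2,5,7} {3,4,6}
1—4 (7): add. Components now {1,2,3,4,5,6,7}
The 2nd edge added is 1—7.

1-7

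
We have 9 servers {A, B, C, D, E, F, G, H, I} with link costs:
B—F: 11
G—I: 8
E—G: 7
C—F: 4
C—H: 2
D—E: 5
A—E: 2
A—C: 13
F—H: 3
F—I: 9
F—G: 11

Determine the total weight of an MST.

Kruskal: consider edges lightest-first.
A—E (2): add — endpoints in different components.
C—H (2): add — endpoints in different components.
F—H (3): add — endpoints in different components.
C—F (4): skip — C and F already connected.
D—E (5): add — endpoints in different components.
E—G (7): add — endpoints in different components.
G—I (8): add — endpoints in different components.
F—I (9): add — endpoints in different components.
B—F (11): add — endpoints in different components.
MST edges: A—E, C—H, F—H, D—E, E—G, G—I, F—I, B—F; total weight 2+2+3+5+7+8+9+11 = 47.

47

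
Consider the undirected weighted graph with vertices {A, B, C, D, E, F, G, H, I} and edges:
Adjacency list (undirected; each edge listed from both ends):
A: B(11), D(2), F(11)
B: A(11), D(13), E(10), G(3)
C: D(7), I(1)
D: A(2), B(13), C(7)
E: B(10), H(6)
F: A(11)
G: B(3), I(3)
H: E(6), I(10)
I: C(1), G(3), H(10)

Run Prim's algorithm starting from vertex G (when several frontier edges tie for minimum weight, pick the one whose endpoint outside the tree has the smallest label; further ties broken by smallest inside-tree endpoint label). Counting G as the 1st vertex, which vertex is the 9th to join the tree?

Grow the tree from G using Prim:
Step 1: cheapest edge leaving the tree is B–G (3); add B.
Step 2: cheapest edge leaving the tree is G–I (3); add I.
Step 3: cheapest edge leaving the tree is C–I (1); add C.
Step 4: cheapest edge leaving the tree is C–D (7); add D.
Step 5: cheapest edge leaving the tree is A–D (2); add A.
Step 6: cheapest edge leaving the tree is B–E (10); add E.
Step 7: cheapest edge leaving the tree is E–H (6); add H.
Step 8: cheapest edge leaving the tree is A–F (11); add F.
Vertex order: G, B, I, C, D, A, E, H, F. The 9th vertex is F.

F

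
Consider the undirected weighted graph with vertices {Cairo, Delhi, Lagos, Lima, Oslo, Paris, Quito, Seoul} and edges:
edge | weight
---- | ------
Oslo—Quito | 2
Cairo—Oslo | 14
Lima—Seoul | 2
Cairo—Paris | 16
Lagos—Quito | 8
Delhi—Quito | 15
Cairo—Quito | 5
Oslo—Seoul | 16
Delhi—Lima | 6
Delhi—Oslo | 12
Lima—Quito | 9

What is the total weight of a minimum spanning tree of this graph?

Kruskal: consider edges lightest-first.
Lima—Seoul (2): add — endpoints in different components.
Oslo—Quito (2): add — endpoints in different components.
Cairo—Quito (5): add — endpoints in different components.
Delhi—Lima (6): add — endpoints in different components.
Lagos—Quito (8): add — endpoints in different components.
Lima—Quito (9): add — endpoints in different components.
Delhi—Oslo (12): skip — Oslo and Delhi already connected.
Cairo—Oslo (14): skip — Oslo and Cairo already connected.
Delhi—Quito (15): skip — Delhi and Quito already connected.
Cairo—Paris (16): add — endpoints in different components.
MST edges: Lima—Seoul, Oslo—Quito, Cairo—Quito, Delhi—Lima, Lagos—Quito, Lima—Quito, Cairo—Paris; total weight 2+2+5+6+8+9+16 = 48.

48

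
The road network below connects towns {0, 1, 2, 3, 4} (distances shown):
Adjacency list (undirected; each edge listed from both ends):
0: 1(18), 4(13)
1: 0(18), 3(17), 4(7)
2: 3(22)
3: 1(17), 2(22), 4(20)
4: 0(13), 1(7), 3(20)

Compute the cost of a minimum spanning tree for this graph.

Grow the tree from 2 using Prim:
Step 1: frontier [2-3 22] → take 2-3 (22); add 3.
Step 2: frontier [1-3 17, 3-4 20] → take 1-3 (17); add 1.
Step 3: frontier [1-4 7, 0-1 18, 3-4 20] → take 1-4 (7); add 4.
Step 4: frontier [0-1 18, 0-4 13] → take 0-4 (13); add 0.
MST edges: 2-3, 1-3, 1-4, 0-4; total weight 22+17+7+13 = 59.

59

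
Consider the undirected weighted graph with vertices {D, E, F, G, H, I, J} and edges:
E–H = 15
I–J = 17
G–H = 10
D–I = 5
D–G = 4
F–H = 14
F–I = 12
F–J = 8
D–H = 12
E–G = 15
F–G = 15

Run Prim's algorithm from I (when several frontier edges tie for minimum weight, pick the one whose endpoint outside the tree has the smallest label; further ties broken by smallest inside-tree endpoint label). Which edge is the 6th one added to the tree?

E-G

Grow the tree from I using Prim:
Step 1: cheapest edge leaving the tree is D–I (5); add D.
Step 2: cheapest edge leaving the tree is D–G (4); add G.
Step 3: cheapest edge leaving the tree is G–H (10); add H.
Step 4: cheapest edge leaving the tree is F–I (12); add F.
Step 5: cheapest edge leaving the tree is F–J (8); add J.
Step 6: cheapest edge leaving the tree is E–G (15); add E.
The 6th edge added is E–G.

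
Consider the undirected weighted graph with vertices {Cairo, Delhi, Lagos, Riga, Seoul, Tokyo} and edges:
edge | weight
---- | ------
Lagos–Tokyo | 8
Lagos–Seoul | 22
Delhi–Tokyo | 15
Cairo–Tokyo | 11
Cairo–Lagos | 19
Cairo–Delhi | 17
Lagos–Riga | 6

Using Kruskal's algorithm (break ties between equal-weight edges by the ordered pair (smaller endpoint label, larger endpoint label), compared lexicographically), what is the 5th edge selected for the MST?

Kruskal's algorithm — process edges by increasing weight (ties by edge label):
Lagos–Riga (6): add. Components now {Lagos,Riga} {Tokyo} {Cairo} {Delhi} {Seoul}
Lagos–Tokyo (8): add. Components now {Lagos,Riga,Tokyo} {Cairo} {Delhi} {Seoul}
Cairo–Tokyo (11): add. Components now {Cairo,Lagos,Riga,Tokyo} {Delhi} {Seoul}
Delhi–Tokyo (15): add. Components now {Cairo,Delhi,Lagos,Riga,Tokyo} {Seoul}
Cairo–Delhi (17): skip — Cairo and Delhi already connected.
Cairo–Lagos (19): skip — Cairo and Lagos already connected.
Lagos–Seoul (22): add. Components now {Cairo,Delhi,Lagos,Riga,Seoul,Tokyo}
The 5th edge added is Lagos–Seoul.

Lagos-Seoul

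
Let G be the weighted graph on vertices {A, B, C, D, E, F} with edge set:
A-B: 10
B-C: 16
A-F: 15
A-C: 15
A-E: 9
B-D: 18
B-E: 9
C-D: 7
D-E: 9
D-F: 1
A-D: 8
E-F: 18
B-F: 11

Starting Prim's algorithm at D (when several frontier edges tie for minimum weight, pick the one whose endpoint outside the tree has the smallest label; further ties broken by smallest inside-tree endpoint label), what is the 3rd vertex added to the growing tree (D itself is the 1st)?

Prim, starting at D.
Step 1: frontier [D-F 1, C-D 7, A-D 8, D-E 9, B-D 18] → take D-F (1); add F.
Step 2: frontier [C-D 7, A-D 8, D-E 9, B-D 18, B-F 11, A-F 15, E-F 18] → take C-D (7); add C.
Step 3: frontier [A-C 15, B-C 16, A-D 8, D-E 9, B-D 18, B-F 11, A-F 15, E-F 18] → take A-D (8); add A.
Step 4: frontier [A-E 9, A-B 10, B-C 16, D-E 9, B-D 18, B-F 11, E-F 18] → take A-E (9); add E.
Step 5: frontier [A-B 10, B-C 16, B-D 18, B-E 9, B-F 11] → take B-E (9); add B.
Vertex order: D, F, C, A, E, B. The 3rd vertex is C.

C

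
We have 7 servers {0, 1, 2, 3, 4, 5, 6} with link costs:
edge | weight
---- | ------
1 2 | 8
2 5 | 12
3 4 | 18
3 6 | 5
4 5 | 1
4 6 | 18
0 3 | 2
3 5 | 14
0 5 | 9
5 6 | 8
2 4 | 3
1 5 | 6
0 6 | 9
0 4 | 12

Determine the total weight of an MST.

25

Grow the tree from 0 using Prim:
Step 1: frontier [0 3 2, 0 5 9, 0 6 9, 0 4 12] → take 0 3 (2); add 3.
Step 2: frontier [0 5 9, 0 6 9, 0 4 12, 3 6 5, 3 5 14, 3 4 18] → take 3 6 (5); add 6.
Step 3: frontier [0 5 9, 0 4 12, 3 5 14, 3 4 18, 5 6 8, 4 6 18] → take 5 6 (8); add 5.
Step 4: frontier [0 4 12, 3 4 18, 4 5 1, 1 5 6, 2 5 12, 4 6 18] → take 4 5 (1); add 4.
Step 5: frontier [2 4 3, 1 5 6, 2 5 12] → take 2 4 (3); add 2.
Step 6: frontier [1 2 8, 1 5 6] → take 1 5 (6); add 1.
MST edges: 0 3, 3 6, 5 6, 4 5, 2 4, 1 5; total weight 2+5+8+1+3+6 = 25.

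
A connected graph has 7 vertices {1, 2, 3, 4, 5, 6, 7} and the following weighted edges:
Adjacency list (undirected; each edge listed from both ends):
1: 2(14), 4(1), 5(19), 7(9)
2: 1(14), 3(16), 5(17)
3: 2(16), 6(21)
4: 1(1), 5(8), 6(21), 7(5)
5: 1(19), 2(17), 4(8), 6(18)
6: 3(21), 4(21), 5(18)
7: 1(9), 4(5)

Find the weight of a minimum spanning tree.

62

Kruskal: consider edges lightest-first.
1 4 (1): add. Components now {1,4} {2} {3} {5} {6} {7}
4 7 (5): add. Components now {1,4,7} {2} {3} {5} {6}
4 5 (8): add. Components now {1,4,5,7} {2} {3} {6}
1 7 (9): skip — 1 and 7 already connected.
1 2 (14): add. Components now {1,2,4,5,7} {3} {6}
2 3 (16): add. Components now {1,2,3,4,5,7} {6}
2 5 (17): skip — 2 and 5 already connected.
5 6 (18): add. Components now {1,2,3,4,5,6,7}
MST edges: 1 4, 4 7, 4 5, 1 2, 2 3, 5 6; total weight 1+5+8+14+16+18 = 62.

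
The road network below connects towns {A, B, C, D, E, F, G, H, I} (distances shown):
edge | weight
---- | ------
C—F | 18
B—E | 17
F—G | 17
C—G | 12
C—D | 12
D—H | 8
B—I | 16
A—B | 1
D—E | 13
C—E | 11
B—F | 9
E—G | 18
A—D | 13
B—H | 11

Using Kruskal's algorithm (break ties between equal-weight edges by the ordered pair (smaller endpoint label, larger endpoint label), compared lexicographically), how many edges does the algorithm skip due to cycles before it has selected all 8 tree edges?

Kruskal: consider edges lightest-first.
A—B (1): add — endpoints in different components.
D—H (8): add — endpoints in different components.
B—F (9): add — endpoints in different components.
B—H (11): add — endpoints in different components.
C—E (11): add — endpoints in different components.
C—D (12): add — endpoints in different components.
C—G (12): add — endpoints in different components.
A—D (13): skip — A and D already connected.
D—E (13): skip — D and E already connected.
B—I (16): add — endpoints in different components.
Edges rejected before the tree was complete: 2.

2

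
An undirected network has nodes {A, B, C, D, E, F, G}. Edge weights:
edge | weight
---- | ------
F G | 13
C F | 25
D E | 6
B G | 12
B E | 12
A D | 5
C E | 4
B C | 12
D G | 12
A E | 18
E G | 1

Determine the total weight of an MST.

Prim, starting at F.
Step 1: cheapest edge leaving the tree is F G (13); add G.
Step 2: cheapest edge leaving the tree is E G (1); add E.
Step 3: cheapest edge leaving the tree is C E (4); add C.
Step 4: cheapest edge leaving the tree is D E (6); add D.
Step 5: cheapest edge leaving the tree is A D (5); add A.
Step 6: cheapest edge leaving the tree is B C (12); add B.
MST edges: F G, E G, C E, D E, A D, B C; total weight 13+1+4+6+5+12 = 41.

41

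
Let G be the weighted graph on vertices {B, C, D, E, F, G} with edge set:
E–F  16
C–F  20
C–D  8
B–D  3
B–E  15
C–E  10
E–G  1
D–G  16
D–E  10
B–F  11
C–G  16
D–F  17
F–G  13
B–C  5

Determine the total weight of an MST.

Kruskal's algorithm — process edges by increasing weight (ties by edge label):
E–G (1): add — endpoints in different components.
B–D (3): add — endpoints in different components.
B–C (5): add — endpoints in different components.
C–D (8): skip — C and D already connected.
C–E (10): add — endpoints in different components.
D–E (10): skip — D and E already connected.
B–F (11): add — endpoints in different components.
MST edges: E–G, B–D, B–C, C–E, B–F; total weight 1+3+5+10+11 = 30.

30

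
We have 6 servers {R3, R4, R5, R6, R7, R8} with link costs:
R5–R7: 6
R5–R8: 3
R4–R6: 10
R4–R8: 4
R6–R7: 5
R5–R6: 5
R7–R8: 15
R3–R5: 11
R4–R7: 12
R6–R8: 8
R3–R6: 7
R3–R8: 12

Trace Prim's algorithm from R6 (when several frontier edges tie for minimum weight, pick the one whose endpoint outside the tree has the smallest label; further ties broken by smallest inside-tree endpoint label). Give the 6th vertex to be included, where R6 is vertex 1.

R3

Prim's algorithm from R6:
Step 1: frontier [R5–R6 5, R6–R7 5, R3–R6 7, R6–R8 8, R4–R6 10] → take R5–R6 (5); add R5.
Step 2: frontier [R5–R8 3, R5–R7 6, R3–R5 11, R6–R7 5, R3–R6 7, R6–R8 8, R4–R6 10] → take R5–R8 (3); add R8.
Step 3: frontier [R5–R7 6, R3–R5 11, R6–R7 5, R3–R6 7, R4–R6 10, R4–R8 4, R3–R8 12, R7–R8 15] → take R4–R8 (4); add R4.
Step 4: frontier [R4–R7 12, R5–R7 6, R3–R5 11, R6–R7 5, R3–R6 7, R3–R8 12, R7–R8 15] → take R6–R7 (5); add R7.
Step 5: frontier [R3–R5 11, R3–R6 7, R3–R8 12] → take R3–R6 (7); add R3.
Vertex order: R6, R5, R8, R4, R7, R3. The 6th vertex is R3.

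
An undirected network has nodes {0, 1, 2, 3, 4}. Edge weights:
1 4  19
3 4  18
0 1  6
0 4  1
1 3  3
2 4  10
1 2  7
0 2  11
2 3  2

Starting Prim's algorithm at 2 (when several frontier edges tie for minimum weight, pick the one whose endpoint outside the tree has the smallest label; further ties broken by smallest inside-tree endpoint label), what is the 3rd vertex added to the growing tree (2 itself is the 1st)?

Prim, starting at 2.
Step 1: frontier [2 3 2, 1 2 7, 2 4 10, 0 2 11] → take 2 3 (2); add 3.
Step 2: frontier [1 2 7, 2 4 10, 0 2 11, 1 3 3, 3 4 18] → take 1 3 (3); add 1.
Step 3: frontier [0 1 6, 1 4 19, 2 4 10, 0 2 11, 3 4 18] → take 0 1 (6); add 0.
Step 4: frontier [0 4 1, 1 4 19, 2 4 10, 3 4 18] → take 0 4 (1); add 4.
Vertex order: 2, 3, 1, 0, 4. The 3rd vertex is 1.

1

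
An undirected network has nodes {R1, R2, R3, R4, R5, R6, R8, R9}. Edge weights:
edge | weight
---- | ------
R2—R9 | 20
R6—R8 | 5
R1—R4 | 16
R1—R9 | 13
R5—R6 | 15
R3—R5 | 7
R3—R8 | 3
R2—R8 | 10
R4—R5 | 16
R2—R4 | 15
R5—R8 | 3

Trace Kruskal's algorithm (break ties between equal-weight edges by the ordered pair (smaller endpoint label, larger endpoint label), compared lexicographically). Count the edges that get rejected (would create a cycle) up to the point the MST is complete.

Kruskal: consider edges lightest-first.
R3—R8 (3): add — endpoints in different components.
R5—R8 (3): add — endpoints in different components.
R6—R8 (5): add — endpoints in different components.
R3—R5 (7): skip — R3 and R5 already connected.
R2—R8 (10): add — endpoints in different components.
R1—R9 (13): add — endpoints in different components.
R2—R4 (15): add — endpoints in different components.
R5—R6 (15): skip — R6 and R5 already connected.
R1—R4 (16): add — endpoints in different components.
Edges rejected before the tree was complete: 2.

2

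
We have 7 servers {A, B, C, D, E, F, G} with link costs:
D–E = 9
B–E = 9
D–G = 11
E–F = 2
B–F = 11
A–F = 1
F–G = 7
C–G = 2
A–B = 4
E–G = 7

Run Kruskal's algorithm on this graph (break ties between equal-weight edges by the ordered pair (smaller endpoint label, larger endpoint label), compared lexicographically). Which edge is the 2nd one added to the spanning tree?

C-G

Kruskal's algorithm — process edges by increasing weight (ties by edge label):
A–F (1): add. Components now {A,F} {B} {C} {D} {E} {G}
C–G (2): add. Components now {A,F} {B} {C,G} {D} {E}
E–F (2): add. Components now {A,E,F} {B} {C,G} {D}
A–B (4): add. Components now {A,B,E,F} {C,G} {D}
E–G (7): add. Components now {A,B,C,E,F,G} {D}
F–G (7): skip — F and G already connected.
B–E (9): skip — B and E already connected.
D–E (9): add. Components now {A,B,C,D,E,F,G}
The 2nd edge added is C–G.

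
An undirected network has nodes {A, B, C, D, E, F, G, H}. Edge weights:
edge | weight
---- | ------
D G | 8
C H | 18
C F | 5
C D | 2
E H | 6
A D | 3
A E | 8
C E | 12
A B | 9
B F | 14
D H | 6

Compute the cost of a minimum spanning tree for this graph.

39

Kruskal: consider edges lightest-first.
C D (2): add — endpoints in different components.
A D (3): add — endpoints in different components.
C F (5): add — endpoints in different components.
D H (6): add — endpoints in different components.
E H (6): add — endpoints in different components.
A E (8): skip — A and E already connected.
D G (8): add — endpoints in different components.
A B (9): add — endpoints in different components.
MST edges: C D, A D, C F, D H, E H, D G, A B; total weight 2+3+5+6+6+8+9 = 39.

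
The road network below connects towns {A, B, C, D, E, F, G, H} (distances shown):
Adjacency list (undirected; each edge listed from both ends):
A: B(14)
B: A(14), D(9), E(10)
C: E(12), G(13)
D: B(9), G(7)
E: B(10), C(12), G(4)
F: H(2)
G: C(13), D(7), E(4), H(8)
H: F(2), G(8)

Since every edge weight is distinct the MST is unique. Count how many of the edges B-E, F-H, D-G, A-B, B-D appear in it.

Kruskal's algorithm — process edges by increasing weight (ties by edge label):
F-H (2): add — endpoints in different components.
E-G (4): add — endpoints in different components.
D-G (7): add — endpoints in different components.
G-H (8): add — endpoints in different components.
B-D (9): add — endpoints in different components.
B-E (10): skip — B and E already connected.
C-E (12): add — endpoints in different components.
C-G (13): skip — C and G already connected.
A-B (14): add — endpoints in different components.
MST edge set: {F-H, E-G, D-G, G-H, B-D, C-E, A-B}.
Of the listed edges, {F-H, D-G, A-B, B-D} are in the MST → 4.

4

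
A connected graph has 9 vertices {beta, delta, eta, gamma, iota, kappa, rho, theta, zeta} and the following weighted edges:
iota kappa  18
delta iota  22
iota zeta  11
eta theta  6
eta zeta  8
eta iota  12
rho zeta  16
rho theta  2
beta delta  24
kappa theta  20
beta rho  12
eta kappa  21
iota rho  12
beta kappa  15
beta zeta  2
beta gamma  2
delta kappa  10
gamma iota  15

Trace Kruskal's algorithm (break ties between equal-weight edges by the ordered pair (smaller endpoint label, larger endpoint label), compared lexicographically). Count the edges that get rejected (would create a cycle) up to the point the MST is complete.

Kruskal's algorithm — process edges by increasing weight (ties by edge label):
beta gamma (2): add — endpoints in different components.
beta zeta (2): add — endpoints in different components.
rho theta (2): add — endpoints in different components.
eta theta (6): add — endpoints in different components.
eta zeta (8): add — endpoints in different components.
delta kappa (10): add — endpoints in different components.
iota zeta (11): add — endpoints in different components.
beta rho (12): skip — beta and rho already connected.
eta iota (12): skip — iota and eta already connected.
iota rho (12): skip — rho and iota already connected.
beta kappa (15): add — endpoints in different components.
Edges rejected before the tree was complete: 3.

3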